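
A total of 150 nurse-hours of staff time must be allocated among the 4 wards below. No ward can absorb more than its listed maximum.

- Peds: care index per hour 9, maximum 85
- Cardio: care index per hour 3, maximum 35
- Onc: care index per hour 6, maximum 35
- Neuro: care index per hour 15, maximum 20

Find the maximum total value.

Highest care index per hour first: Neuro 15 > Peds 9 > Onc 6 > Cardio 3.
Neuro: +20 to 20 (cap) → 130 left.
Peds takes 85 to reach its cap of 85 → 45 left.
Onc takes 35 to reach its cap of 35 → 10 left.
Cardio: +10 (room for 35) → 10. Pool exhausted.
Total = 9×85 + 3×10 + 6×35 + 15×20 = 1305.

1305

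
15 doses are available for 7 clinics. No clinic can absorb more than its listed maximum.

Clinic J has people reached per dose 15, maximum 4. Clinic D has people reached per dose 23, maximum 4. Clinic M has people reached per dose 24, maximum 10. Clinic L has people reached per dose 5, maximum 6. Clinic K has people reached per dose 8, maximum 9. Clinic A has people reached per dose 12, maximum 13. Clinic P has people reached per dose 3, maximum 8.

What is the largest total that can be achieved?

Rank by people reached per dose: Clinic M 24 > Clinic D 23 > Clinic J 15 > Clinic A 12 > Clinic K 8 > Clinic L 5 > Clinic P 3.
Give Clinic M 10 to hit its cap of 10 — 5 left.
Clinic D takes 4 to reach its cap of 4 — 1 left.
Clinic J: +1 (room for 4) → 1. Pool exhausted.
Total = 15×1 + 23×4 + 24×10 = 347.

347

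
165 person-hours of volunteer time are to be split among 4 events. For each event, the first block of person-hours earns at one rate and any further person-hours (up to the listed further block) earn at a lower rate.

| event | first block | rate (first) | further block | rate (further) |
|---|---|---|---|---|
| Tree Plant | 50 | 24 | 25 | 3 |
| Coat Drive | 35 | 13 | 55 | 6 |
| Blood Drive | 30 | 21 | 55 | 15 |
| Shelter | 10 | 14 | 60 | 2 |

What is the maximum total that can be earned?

3055

Rank every tier by rate: Tree Plant/tier1 24 > Blood Drive/tier1 21 > Blood Drive/tier2 15 > Shelter/tier1 14 > Coat Drive/tier1 13 > Coat Drive/tier2 6 > Tree Plant/tier2 3 > Shelter/tier2 2.
Tree Plant/tier1 (24): +50 → 115 left.
Blood Drive tier1 at 21: fill all 30 → 85 left.
Fill Blood Drive tier2 block (55 at 15) → 30 left.
Shelter tier1 at 14: fill all 10 → 20 left.
Coat Drive/tier1: +20 of 35 at 13; pool empty.
Total = 24×50 + 21×30 + 15×55 + 14×10 + 13×20 = 3055.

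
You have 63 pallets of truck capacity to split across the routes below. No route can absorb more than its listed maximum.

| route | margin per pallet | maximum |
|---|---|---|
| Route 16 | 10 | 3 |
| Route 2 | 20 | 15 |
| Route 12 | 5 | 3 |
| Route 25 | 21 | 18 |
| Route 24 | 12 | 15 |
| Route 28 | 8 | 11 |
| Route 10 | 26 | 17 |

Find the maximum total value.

Highest margin per pallet first: Route 10 26 > Route 25 21 > Route 2 20 > Route 24 12 > Route 16 10 > Route 28 8 > Route 12 5.
Route 10 takes 17 to reach its cap of 17 — 46 left.
Give Route 25 18 to hit its cap of 18 — 28 left.
Route 2 takes 15 to reach its cap of 15 — 13 left.
Route 24: +13 (room for 15) → 13. Pool exhausted.
Total = 20×15 + 21×18 + 12×13 + 26×17 = 1276.

1276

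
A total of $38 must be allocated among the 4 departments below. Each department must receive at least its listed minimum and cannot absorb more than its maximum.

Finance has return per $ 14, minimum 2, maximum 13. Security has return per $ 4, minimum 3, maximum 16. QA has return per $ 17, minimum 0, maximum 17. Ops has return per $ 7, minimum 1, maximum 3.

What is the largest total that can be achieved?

512

Meeting every minimum uses 2+3+0+1 = 6 $, leaving 32.
Highest return per $ first: QA 17 > Finance 14 > Ops 7 > Security 4.
QA: +17 to 17 (cap) → 15 left.
Finance takes 11 more to reach its cap of 13 → 4 left.
Ops takes 2 more to reach its cap of 3 → 2 left.
Only 2 left; Security takes them to reach 5.
Total = 14×13 + 4×5 + 17×17 + 7×3 = 512.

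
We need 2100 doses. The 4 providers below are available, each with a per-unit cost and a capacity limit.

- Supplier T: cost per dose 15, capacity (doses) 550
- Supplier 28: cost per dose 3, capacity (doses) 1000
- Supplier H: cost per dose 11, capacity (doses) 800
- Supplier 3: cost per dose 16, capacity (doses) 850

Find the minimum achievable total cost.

16300

Cheapest first:
Take 1000 from Supplier 28 at 3 → need 1100 more.
Take 800 from Supplier H at 11 → need 300 more.
Supplier T (15): take the remaining 300 → done.
Supplier 3: unused.
Cost = 1000×3 + 800×11 + 300×15 = 16300.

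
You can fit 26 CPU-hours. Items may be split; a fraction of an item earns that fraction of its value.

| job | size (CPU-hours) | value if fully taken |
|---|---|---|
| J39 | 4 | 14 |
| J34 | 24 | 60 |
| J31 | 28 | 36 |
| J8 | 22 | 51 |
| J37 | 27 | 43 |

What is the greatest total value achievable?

Sort by value density: J39 14/4≈3.5, J34 60/24≈2.5, J8 51/22≈2.32, J37 43/27≈1.59, J31 36/28≈1.29.
All 4 CPU-hours of J39 fit (value 14) → 22 remain.
Only 22 CPU-hours remain; take 22/24 of J34 for value 60×22/24 = 55.
Total value = 69.

69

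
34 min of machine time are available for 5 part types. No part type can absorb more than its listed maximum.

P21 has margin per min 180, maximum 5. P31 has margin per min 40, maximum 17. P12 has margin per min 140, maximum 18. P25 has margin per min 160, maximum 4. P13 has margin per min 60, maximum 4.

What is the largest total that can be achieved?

4420

Highest margin per min first: P21 180 > P25 160 > P12 140 > P13 60 > P31 40.
P21 takes 5 to reach its cap of 5 → 29 left.
P25: +4 to 4 (cap) → 25 left.
Give P12 18 to hit its cap of 18 → 7 left.
P13 takes 4 to reach its cap of 4 → 3 left.
P31 has room for 17 but only 3 remain, so it gets 3.
Total = 180×5 + 40×3 + 140×18 + 160×4 + 60×4 = 4420.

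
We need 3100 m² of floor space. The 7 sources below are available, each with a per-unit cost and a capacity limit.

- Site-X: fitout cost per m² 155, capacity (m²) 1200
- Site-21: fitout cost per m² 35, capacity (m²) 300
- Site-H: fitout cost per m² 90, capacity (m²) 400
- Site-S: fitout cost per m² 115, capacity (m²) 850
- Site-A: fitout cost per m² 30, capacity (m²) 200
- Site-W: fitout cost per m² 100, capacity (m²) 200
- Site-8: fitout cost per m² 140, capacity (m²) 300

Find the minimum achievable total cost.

344000

Cheapest first:
Site-A (30): use full 200 ; 2900 m² to go.
Site-21 (35): use full 300 ; 2600 m² to go.
Site-H at 90: take all 400 m² ; 2200 still needed.
Site-W at 100: take all 200 m² ; 2000 still needed.
Take 850 from Site-S at 115 ; need 1150 more.
Site-8 at 140: take all 300 m² ; 850 still needed.
Site-X at 155: take 850 of its 1200 ; requirement met.
Cost = 200×30 + 300×35 + 400×90 + 200×100 + 850×115 + 300×140 + 850×155 = 344000.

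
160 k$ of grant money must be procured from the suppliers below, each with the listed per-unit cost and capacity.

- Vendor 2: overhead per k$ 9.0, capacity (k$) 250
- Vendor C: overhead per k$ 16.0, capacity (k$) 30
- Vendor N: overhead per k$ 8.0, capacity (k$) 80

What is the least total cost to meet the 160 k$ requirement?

Cheapest first:
Vendor N at 8.0: take all 80 k$ → 80 still needed.
Take 80 from Vendor 2 at 9.0 to finish.
Vendor C: unused.
Cost = 80×8.0 + 80×9.0 = 1360.

1360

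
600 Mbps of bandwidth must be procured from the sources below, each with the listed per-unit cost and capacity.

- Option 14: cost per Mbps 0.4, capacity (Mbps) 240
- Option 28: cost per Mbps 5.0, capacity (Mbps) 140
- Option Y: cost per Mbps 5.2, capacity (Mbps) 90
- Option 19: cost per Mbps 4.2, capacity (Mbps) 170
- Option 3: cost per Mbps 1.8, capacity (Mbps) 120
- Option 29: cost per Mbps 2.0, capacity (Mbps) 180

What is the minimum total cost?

Use sources in increasing cost order.
Take 240 from Option 14 at 0.4 → need 360 more.
Take 120 from Option 3 at 1.8 → need 240 more.
Option 29 (2.0): use full 180 → 60 Mbps to go.
Take 60 from Option 19 at 4.2 to finish.
Option 28, Option Y: unused.
Cost = 240×0.4 + 120×1.8 + 180×2.0 + 60×4.2 = 924.

924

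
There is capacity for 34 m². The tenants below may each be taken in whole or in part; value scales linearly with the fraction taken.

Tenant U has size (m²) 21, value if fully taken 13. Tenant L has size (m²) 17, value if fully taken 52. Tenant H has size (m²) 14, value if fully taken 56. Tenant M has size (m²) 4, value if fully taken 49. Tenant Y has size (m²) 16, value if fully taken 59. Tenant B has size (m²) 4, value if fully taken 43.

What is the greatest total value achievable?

Rank by value-to-size ratio: Tenant M 49/4≈12.2, Tenant B 43/4≈10.8, Tenant H 56/14≈4, Tenant Y 59/16≈3.69, Tenant L 52/17≈3.06, Tenant U 13/21≈0.619.
Tenant M: take in full, 4 m² for value 49 ; 30 left.
Take all of Tenant B (4 m², value 43) ; 26 m² left.
Take all of Tenant H (14 m², value 56) ; 12 m² left.
Fill the last 12 m² with part of Tenant Y: 12/16 of it earns 44.25.
Total value = 192.25.

192.25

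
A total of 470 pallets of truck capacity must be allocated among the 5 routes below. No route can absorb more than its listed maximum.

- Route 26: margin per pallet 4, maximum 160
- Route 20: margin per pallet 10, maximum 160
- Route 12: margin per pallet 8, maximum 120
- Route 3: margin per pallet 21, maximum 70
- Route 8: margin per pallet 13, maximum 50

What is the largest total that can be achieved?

Rank by margin per pallet: Route 3 21 > Route 8 13 > Route 20 10 > Route 12 8 > Route 26 4.
Route 3 takes 70 to reach its cap of 70 → 400 left.
Give Route 8 50 to hit its cap of 50 → 350 left.
Route 20 takes 160 to reach its cap of 160 → 190 left.
Give Route 12 120 to hit its cap of 120 → 70 left.
Route 26: +70 (room for 160) → 70. Pool exhausted.
Total = 4×70 + 10×160 + 8×120 + 21×70 + 13×50 = 4960.

4960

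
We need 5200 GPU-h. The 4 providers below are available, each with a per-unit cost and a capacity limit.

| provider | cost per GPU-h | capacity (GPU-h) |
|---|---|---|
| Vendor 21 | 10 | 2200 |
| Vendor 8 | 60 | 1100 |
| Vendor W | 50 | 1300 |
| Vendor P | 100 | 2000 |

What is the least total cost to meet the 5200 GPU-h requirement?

Use providers in increasing cost order.
Vendor 21 (10): use full 2200 → 3000 GPU-h to go.
Vendor W (50): use full 1300 → 1700 GPU-h to go.
Vendor 8 (60): use full 1100 → 600 GPU-h to go.
Take 600 from Vendor P at 100 to finish.
Cost = 2200×10 + 1300×50 + 1100×60 + 600×100 = 213000.

213000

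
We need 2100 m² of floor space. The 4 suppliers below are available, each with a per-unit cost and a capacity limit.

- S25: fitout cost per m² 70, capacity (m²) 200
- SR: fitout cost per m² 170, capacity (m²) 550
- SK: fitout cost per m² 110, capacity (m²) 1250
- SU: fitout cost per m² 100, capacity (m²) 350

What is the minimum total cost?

Use suppliers in increasing cost order.
Take 200 from S25 at 70 ; need 1900 more.
SU at 100: take all 350 m² ; 1550 still needed.
Take 1250 from SK at 110 ; need 300 more.
SR (170): take the remaining 300 ; done.
Cost = 200×70 + 350×100 + 1250×110 + 300×170 = 237500.

237500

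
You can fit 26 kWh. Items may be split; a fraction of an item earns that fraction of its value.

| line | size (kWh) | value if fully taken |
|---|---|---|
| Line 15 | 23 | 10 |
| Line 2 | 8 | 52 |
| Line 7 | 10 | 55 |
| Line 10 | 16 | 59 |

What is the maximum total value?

136.5

Rank by value-to-size ratio: Line 2 52/8≈6.5, Line 7 55/10≈5.5, Line 10 59/16≈3.69, Line 15 10/23≈0.435.
Take all of Line 2 (8 kWh, value 52) ; 18 kWh left.
All 10 kWh of Line 7 fit (value 55) ; 8 remain.
Fill the last 8 kWh with part of Line 10: 8/16 of it earns 29.5.
Total value = 136.5.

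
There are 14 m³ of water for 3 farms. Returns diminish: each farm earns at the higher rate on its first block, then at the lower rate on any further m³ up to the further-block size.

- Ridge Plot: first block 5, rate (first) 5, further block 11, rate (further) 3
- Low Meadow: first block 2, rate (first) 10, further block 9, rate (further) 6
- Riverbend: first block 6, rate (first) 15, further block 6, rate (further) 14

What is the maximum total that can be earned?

194

Rank every tier by rate: Riverbend/tier1 15 > Riverbend/tier2 14 > Low Meadow/tier1 10 > Low Meadow/tier2 6 > Ridge Plot/tier1 5 > Ridge Plot/tier2 3.
Riverbend/tier1 (15): +6 → 8 left.
Riverbend tier2 at 14: fill all 6 → 2 left.
Low Meadow tier1 at 10: fill all 2 → 0 left.
Total = 15×6 + 14×6 + 10×2 = 194.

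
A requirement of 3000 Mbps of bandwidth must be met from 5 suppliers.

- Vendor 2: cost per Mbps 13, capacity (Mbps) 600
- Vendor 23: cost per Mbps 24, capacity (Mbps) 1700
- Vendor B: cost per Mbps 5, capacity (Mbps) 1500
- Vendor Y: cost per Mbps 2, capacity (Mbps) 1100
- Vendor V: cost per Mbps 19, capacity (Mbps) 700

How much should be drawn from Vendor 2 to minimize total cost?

Use suppliers in increasing cost order.
Vendor Y (2): use full 1100 ; 1900 Mbps to go.
Vendor B at 5: take all 1500 Mbps ; 400 still needed.
Vendor 2 at 13: take 400 of its 600 ; requirement met.
Vendor V, Vendor 23: unused.

400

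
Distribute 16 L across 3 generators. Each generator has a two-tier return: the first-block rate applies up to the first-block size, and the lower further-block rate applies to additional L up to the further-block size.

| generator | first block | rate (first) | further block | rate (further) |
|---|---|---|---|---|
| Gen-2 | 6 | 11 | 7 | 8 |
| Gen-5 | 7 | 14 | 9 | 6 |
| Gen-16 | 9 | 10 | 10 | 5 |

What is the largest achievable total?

194

Order all 6 blocks by rate: Gen-5/T1 14 > Gen-2/T1 11 > Gen-16/T1 10 > Gen-2/T2 8 > Gen-5/T2 6 > Gen-16/T2 5.
Fill Gen-5 T1 block (7 at 14) — 9 left.
Gen-2 T1 at 11: fill all 6 — 3 left.
Gen-16/T1: +3 of 9 at 10; pool empty.
Total = 14×7 + 11×6 + 10×3 = 194.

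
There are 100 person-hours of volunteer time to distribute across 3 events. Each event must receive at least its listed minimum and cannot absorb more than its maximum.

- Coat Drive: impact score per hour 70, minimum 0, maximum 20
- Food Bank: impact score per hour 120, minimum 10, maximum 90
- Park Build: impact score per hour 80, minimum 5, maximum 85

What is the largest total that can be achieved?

11600

Meeting every minimum uses 0+10+5 = 15 person-hours, leaving 85.
Order the events by impact score per hour: Food Bank 120 > Park Build 80 > Coat Drive 70.
Give Food Bank 80 more to hit its cap of 90 → 5 left.
Park Build has room for 80 more but only 5 remain, so it gets 10.
Total = 120×90 + 80×10 = 11600.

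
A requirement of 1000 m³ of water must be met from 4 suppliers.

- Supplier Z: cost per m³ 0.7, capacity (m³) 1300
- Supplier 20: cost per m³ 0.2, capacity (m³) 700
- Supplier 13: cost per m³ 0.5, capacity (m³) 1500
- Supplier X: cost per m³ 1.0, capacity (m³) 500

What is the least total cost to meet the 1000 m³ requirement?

290

Fill from the cheapest supplier first.
Supplier 20 at 0.2: take all 700 m³ — 300 still needed.
Supplier 13 at 0.5: take 300 of its 1500 — requirement met.
Supplier Z, Supplier X: unused.
Cost = 700×0.2 + 300×0.5 = 290.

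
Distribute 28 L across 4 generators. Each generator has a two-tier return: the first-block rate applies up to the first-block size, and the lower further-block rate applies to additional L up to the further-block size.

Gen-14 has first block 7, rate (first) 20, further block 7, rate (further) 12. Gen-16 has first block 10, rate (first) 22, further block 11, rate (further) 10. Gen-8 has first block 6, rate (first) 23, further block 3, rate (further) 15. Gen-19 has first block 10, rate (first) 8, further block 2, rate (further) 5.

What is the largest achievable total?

Treat each block as its own option and order by rate: Gen-8/tier1 23 > Gen-16/tier1 22 > Gen-14/tier1 20 > Gen-8/tier2 15 > Gen-14/tier2 12 > Gen-16/tier2 10 > Gen-19/tier1 8 > Gen-19/tier2 5.
Gen-8 tier1 at 23: fill all 6 — 22 left.
Fill Gen-16 tier1 block (10 at 22) — 12 left.
Fill Gen-14 tier1 block (7 at 20) — 5 left.
Gen-8 tier2 at 15: fill all 3 — 2 left.
2 remain; put them into Gen-14 tier2 at 12.
Total = 23×6 + 22×10 + 20×7 + 15×3 + 12×2 = 567.

567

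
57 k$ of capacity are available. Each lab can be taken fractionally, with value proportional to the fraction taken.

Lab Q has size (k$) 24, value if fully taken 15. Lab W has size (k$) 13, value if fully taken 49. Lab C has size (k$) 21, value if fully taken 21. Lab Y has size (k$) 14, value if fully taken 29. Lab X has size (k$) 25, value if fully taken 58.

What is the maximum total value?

141

Sort by value density: Lab W 49/13≈3.77, Lab X 58/25≈2.32, Lab Y 29/14≈2.07, Lab C 21/21≈1, Lab Q 15/24≈0.625.
Lab W: take in full, 13 k$ for value 49 — 44 left.
Lab X: take in full, 25 k$ for value 58 — 19 left.
All 14 k$ of Lab Y fit (value 29) — 5 remain.
Only 5 k$ remain; take 5/21 of Lab C for value 21×5/21 = 5.
Total value = 141.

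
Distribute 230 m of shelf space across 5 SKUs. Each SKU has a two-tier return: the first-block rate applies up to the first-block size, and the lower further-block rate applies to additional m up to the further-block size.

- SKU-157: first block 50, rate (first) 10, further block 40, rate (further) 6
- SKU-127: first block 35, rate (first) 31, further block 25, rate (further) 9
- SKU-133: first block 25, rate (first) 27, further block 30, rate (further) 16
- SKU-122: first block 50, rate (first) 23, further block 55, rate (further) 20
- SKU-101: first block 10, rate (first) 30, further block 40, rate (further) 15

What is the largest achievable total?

5165

Order all 10 blocks by rate: SKU-127/first 31 > SKU-101/first 30 > SKU-133/first 27 > SKU-122/first 23 > SKU-122/second 20 > SKU-133/second 16 > SKU-101/second 15 > SKU-157/first 10 > SKU-127/second 9 > SKU-157/second 6.
SKU-127/first (31): +35 ; 195 left.
SKU-101/first (30): +10 ; 185 left.
SKU-133 first at 27: fill all 25 ; 160 left.
SKU-122 first at 23: fill all 50 ; 110 left.
SKU-122 second at 20: fill all 55 ; 55 left.
Fill SKU-133 second block (30 at 16) ; 25 left.
SKU-101 second at 15: only 25 left, fill 25.
Total = 31×35 + 30×10 + 27×25 + 23×50 + 20×55 + 16×30 + 15×25 = 5165.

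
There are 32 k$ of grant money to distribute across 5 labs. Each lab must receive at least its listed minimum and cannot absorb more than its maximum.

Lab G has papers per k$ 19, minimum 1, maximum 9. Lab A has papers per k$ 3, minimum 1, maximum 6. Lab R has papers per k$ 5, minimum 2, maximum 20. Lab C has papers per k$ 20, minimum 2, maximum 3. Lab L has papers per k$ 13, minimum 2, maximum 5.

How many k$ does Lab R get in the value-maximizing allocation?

14

Meeting every minimum uses 1+1+2+2+2 = 8 k$, leaving 24.
Rank by papers per k$: Lab C 20 > Lab G 19 > Lab L 13 > Lab R 5 > Lab A 3.
Lab C takes 1 more to reach its cap of 3 — 23 left.
Lab G: +8 to 9 (cap) — 15 left.
Lab L takes 3 more to reach its cap of 5 — 12 left.
Only 12 left; Lab R takes them to reach 14.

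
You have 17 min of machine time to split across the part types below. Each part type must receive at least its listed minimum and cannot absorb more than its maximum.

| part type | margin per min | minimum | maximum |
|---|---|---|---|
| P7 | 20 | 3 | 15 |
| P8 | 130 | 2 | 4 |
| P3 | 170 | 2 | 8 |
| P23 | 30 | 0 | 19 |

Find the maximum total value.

Meeting every minimum uses 3+2+2+0 = 7 min, leaving 10.
Rank by margin per min: P3 170 > P8 130 > P23 30 > P7 20.
Give P3 6 more to hit its cap of 8 ; 4 left.
P8: +2 to 4 (cap) ; 2 left.
P23: +2 (room for 19) → 2. Pool exhausted.
Total = 20×3 + 130×4 + 170×8 + 30×2 = 2000.

2000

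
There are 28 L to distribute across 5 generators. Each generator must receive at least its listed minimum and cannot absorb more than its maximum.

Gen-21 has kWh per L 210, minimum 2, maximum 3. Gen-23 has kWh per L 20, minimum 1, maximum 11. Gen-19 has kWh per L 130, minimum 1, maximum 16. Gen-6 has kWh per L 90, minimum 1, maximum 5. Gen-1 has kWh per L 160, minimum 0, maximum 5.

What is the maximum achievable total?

Meeting every minimum uses 2+1+1+1+0 = 5 L, leaving 23.
Order the generators by kWh per L: Gen-21 210 > Gen-1 160 > Gen-19 130 > Gen-6 90 > Gen-23 20.
Gen-21 takes 1 more to reach its cap of 3 — 22 left.
Give Gen-1 5 more to hit its cap of 5 — 17 left.
Gen-19: +15 to 16 (cap) — 2 left.
Only 2 left; Gen-6 takes them to reach 3.
Total = 210×3 + 20×1 + 130×16 + 90×3 + 160×5 = 3800.

3800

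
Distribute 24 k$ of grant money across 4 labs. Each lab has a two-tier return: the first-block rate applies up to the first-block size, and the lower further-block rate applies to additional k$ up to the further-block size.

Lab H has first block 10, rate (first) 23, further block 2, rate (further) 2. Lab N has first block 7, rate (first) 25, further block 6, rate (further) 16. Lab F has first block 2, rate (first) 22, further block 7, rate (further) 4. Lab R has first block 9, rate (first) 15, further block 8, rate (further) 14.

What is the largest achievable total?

529

Rank every tier by rate: Lab N/T1 25 > Lab H/T1 23 > Lab F/T1 22 > Lab N/T2 16 > Lab R/T1 15 > Lab R/T2 14 > Lab F/T2 4 > Lab H/T2 2.
Lab N T1 at 25: fill all 7 — 17 left.
Lab H/T1 (23): +10 — 7 left.
Lab F/T1 (22): +2 — 5 left.
Lab N/T2: +5 of 6 at 16; pool empty.
Total = 25×7 + 23×10 + 22×2 + 16×5 = 529.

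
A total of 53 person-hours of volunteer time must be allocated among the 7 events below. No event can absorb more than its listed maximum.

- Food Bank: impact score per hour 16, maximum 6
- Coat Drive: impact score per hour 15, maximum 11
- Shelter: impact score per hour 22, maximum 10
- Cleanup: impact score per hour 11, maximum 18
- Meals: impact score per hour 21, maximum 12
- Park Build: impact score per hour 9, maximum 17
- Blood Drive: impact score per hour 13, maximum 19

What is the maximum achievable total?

Rank by impact score per hour: Shelter 22 > Meals 21 > Food Bank 16 > Coat Drive 15 > Blood Drive 13 > Cleanup 11 > Park Build 9.
Give Shelter 10 to hit its cap of 10 ; 43 left.
Meals takes 12 to reach its cap of 12 ; 31 left.
Food Bank takes 6 to reach its cap of 6 ; 25 left.
Give Coat Drive 11 to hit its cap of 11 ; 14 left.
Blood Drive has room for 19 but only 14 remain, so it gets 14.
Total = 16×6 + 15×11 + 22×10 + 21×12 + 13×14 = 915.

915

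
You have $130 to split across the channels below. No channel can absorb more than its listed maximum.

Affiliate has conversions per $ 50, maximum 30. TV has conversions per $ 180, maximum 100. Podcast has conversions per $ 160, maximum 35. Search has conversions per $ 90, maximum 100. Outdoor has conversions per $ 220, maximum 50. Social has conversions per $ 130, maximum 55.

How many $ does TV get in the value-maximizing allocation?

Order the channels by conversions per $: Outdoor 220 > TV 180 > Podcast 160 > Social 130 > Search 90 > Affiliate 50.
Outdoor takes 50 to reach its cap of 50 ; 80 left.
TV: +80 (room for 100) → 80. Pool exhausted.

80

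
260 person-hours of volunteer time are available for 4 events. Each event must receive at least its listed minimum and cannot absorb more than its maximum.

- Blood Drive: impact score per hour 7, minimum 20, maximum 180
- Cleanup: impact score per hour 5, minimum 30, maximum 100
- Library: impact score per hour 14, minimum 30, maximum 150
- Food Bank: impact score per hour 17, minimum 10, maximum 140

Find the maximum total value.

3650

Meeting every minimum uses 20+30+30+10 = 90 person-hours, leaving 170.
Highest impact score per hour first: Food Bank 17 > Library 14 > Blood Drive 7 > Cleanup 5.
Food Bank: +130 to 140 (cap) — 40 left.
Only 40 left; Library takes them to reach 70.
Total = 7×20 + 5×30 + 14×70 + 17×140 = 3650.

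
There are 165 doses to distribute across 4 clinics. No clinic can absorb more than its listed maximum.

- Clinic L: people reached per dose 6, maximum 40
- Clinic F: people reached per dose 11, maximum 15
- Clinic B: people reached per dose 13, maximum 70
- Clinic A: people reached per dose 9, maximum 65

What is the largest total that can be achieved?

1750

Highest people reached per dose first: Clinic B 13 > Clinic F 11 > Clinic A 9 > Clinic L 6.
Give Clinic B 70 to hit its cap of 70 ; 95 left.
Give Clinic F 15 to hit its cap of 15 ; 80 left.
Give Clinic A 65 to hit its cap of 65 ; 15 left.
Only 15 left; Clinic L takes them to reach 15.
Total = 6×15 + 11×15 + 13×70 + 9×65 = 1750.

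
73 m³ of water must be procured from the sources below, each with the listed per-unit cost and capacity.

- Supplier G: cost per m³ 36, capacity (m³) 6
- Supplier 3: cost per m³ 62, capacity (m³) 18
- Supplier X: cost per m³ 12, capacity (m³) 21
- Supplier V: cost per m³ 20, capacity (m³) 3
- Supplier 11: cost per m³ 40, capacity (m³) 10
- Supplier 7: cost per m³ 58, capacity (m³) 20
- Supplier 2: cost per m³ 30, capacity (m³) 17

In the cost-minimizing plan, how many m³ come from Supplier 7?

16

Use sources in increasing cost order.
Supplier X at 12: take all 21 m³ ; 52 still needed.
Supplier V at 20: take all 3 m³ ; 49 still needed.
Take 17 from Supplier 2 at 30 ; need 32 more.
Take 6 from Supplier G at 36 ; need 26 more.
Supplier 11 at 40: take all 10 m³ ; 16 still needed.
Take 16 from Supplier 7 at 58 to finish.
Supplier 3: unused.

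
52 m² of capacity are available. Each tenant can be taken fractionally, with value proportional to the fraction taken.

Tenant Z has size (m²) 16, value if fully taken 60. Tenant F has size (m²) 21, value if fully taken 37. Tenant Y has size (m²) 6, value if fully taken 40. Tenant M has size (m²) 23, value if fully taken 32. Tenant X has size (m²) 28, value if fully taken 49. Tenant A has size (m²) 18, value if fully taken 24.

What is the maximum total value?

152.75

Best value per unit of size first: Tenant Y 40/6≈6.67, Tenant Z 60/16≈3.75, Tenant F 37/21≈1.76, Tenant X 49/28≈1.75, Tenant M 32/23≈1.39, Tenant A 24/18≈1.33.
Tenant Y: take in full, 6 m² for value 40 ; 46 left.
Tenant Z: take in full, 16 m² for value 60 ; 30 left.
Take all of Tenant F (21 m², value 37) ; 9 m² left.
Only 9 m² remain; take 9/28 of Tenant X for value 49×9/28 = 15.75.
Total value = 152.75.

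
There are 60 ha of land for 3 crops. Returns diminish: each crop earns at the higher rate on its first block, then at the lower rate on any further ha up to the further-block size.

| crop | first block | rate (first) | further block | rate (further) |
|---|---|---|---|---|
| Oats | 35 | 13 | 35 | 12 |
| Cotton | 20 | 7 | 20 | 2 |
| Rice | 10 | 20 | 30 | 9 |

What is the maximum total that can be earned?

Order all 6 blocks by rate: Rice/tier1 20 > Oats/tier1 13 > Oats/tier2 12 > Rice/tier2 9 > Cotton/tier1 7 > Cotton/tier2 2.
Rice tier1 at 20: fill all 10 → 50 left.
Fill Oats tier1 block (35 at 13) → 15 left.
Oats/tier2: +15 of 35 at 12; pool empty.
Total = 20×10 + 13×35 + 12×15 = 835.

835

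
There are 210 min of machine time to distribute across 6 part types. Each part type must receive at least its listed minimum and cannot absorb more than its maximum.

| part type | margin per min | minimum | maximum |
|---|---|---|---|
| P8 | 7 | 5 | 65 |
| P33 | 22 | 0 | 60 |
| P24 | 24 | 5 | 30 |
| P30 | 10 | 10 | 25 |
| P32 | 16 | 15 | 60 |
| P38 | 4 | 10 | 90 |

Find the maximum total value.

Meeting every minimum uses 5+0+5+10+15+10 = 45 min, leaving 165.
Order the part types by margin per min: P24 24 > P33 22 > P32 16 > P30 10 > P8 7 > P38 4.
P24 takes 25 more to reach its cap of 30 — 140 left.
P33 takes 60 more to reach its cap of 60 — 80 left.
P32 takes 45 more to reach its cap of 60 — 35 left.
P30: +15 to 25 (cap) — 20 left.
P8 has room for 60 more but only 20 remain, so it gets 25.
Total = 7×25 + 22×60 + 24×30 + 10×25 + 16×60 + 4×10 = 3465.

3465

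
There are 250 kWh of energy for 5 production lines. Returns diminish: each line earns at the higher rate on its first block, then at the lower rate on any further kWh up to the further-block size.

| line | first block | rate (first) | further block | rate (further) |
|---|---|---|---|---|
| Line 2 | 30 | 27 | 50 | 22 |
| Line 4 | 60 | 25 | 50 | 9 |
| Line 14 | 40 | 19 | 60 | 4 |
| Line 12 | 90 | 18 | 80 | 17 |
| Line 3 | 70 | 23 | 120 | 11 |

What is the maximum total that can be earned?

5780

Rank every tier by rate: Line 2/first 27 > Line 4/first 25 > Line 3/first 23 > Line 2/second 22 > Line 14/first 19 > Line 12/first 18 > Line 12/second 17 > Line 3/second 11 > Line 4/second 9 > Line 14/second 4.
Line 2/first (27): +30 ; 220 left.
Line 4/first (25): +60 ; 160 left.
Line 3 first at 23: fill all 70 ; 90 left.
Line 2 second at 22: fill all 50 ; 40 left.
Fill Line 14 first block (40 at 19) ; 0 left.
Total = 27×30 + 25×60 + 23×70 + 22×50 + 19×40 = 5780.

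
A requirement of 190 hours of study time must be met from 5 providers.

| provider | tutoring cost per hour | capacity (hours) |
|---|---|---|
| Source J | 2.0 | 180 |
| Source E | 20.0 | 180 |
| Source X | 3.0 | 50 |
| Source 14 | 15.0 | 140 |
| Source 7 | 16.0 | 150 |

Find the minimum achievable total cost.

Cheapest first:
Take 180 from Source J at 2.0 → need 10 more.
Source X at 3.0: take 10 of its 50 → requirement met.
Source 14, Source 7, Source E: unused.
Cost = 180×2.0 + 10×3.0 = 390.

390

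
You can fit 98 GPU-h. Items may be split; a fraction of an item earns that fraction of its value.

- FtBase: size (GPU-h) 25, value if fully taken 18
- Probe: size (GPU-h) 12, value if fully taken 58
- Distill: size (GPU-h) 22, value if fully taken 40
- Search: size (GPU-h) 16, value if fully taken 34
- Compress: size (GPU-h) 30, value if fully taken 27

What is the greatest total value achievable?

171.96

Best value per unit of size first: Probe 58/12≈4.83, Search 34/16≈2.12, Distill 40/22≈1.82, Compress 27/30≈0.9, FtBase 18/25≈0.72.
Take all of Probe (12 GPU-h, value 58) ; 86 GPU-h left.
All 16 GPU-h of Search fit (value 34) ; 70 remain.
Distill: take in full, 22 GPU-h for value 40 ; 48 left.
Compress: take in full, 30 GPU-h for value 27 ; 18 left.
Only 18 GPU-h remain; take 18/25 of FtBase for value 18×18/25 = 12.96.
Total value = 171.96.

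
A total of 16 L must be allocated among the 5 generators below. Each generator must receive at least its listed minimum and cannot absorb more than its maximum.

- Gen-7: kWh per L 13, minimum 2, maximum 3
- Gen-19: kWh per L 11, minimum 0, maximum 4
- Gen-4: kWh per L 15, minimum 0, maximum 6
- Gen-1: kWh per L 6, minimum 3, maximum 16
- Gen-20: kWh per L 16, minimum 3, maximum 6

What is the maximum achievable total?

215

Meeting every minimum uses 2+0+0+3+3 = 8 L, leaving 8.
Rank by kWh per L: Gen-20 16 > Gen-4 15 > Gen-7 13 > Gen-19 11 > Gen-1 6.
Give Gen-20 3 more to hit its cap of 6 — 5 left.
Gen-4: +5 (room for 6) → 5. Pool exhausted.
Total = 13×2 + 15×5 + 6×3 + 16×6 = 215.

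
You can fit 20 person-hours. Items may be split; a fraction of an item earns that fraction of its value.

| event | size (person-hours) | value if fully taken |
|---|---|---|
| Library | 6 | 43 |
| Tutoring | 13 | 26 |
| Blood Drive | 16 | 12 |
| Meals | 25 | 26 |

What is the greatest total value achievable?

70.04

Rank by value-to-size ratio: Library 43/6≈7.17, Tutoring 26/13≈2, Meals 26/25≈1.04, Blood Drive 12/16≈0.75.
All 6 person-hours of Library fit (value 43) ; 14 remain.
All 13 person-hours of Tutoring fit (value 26) ; 1 remain.
Only 1 person-hours remain; take 1/25 of Meals for value 26×1/25 = 1.04.
Total value = 70.04.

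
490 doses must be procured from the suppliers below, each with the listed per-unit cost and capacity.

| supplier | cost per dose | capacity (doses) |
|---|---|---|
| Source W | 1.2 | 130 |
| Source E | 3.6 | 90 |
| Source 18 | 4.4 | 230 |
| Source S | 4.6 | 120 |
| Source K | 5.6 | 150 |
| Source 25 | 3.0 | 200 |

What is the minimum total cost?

1388

Use suppliers in increasing cost order.
Take 130 from Source W at 1.2 ; need 360 more.
Source 25 (3.0): use full 200 ; 160 doses to go.
Source E at 3.6: take all 90 doses ; 70 still needed.
Source 18 at 4.4: take 70 of its 230 ; requirement met.
Source S, Source K: unused.
Cost = 130×1.2 + 200×3.0 + 90×3.6 + 70×4.4 = 1388.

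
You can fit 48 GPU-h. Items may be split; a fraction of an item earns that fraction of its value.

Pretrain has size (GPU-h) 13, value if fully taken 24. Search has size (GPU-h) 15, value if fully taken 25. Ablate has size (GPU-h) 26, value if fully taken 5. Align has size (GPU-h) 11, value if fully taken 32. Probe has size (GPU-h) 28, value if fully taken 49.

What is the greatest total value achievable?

98

Sort by value density: Align 32/11≈2.91, Pretrain 24/13≈1.85, Probe 49/28≈1.75, Search 25/15≈1.67, Ablate 5/26≈0.192.
Align: take in full, 11 GPU-h for value 32 → 37 left.
All 13 GPU-h of Pretrain fit (value 24) → 24 remain.
Fill the last 24 GPU-h with part of Probe: 24/28 of it earns 42.
Total value = 98.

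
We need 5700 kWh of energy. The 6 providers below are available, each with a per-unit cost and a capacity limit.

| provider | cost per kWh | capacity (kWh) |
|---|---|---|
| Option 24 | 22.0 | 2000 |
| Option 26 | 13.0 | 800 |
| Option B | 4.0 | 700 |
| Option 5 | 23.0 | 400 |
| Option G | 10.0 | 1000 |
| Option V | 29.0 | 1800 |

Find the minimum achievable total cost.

99600

Use providers in increasing cost order.
Option B (4.0): use full 700 ; 5000 kWh to go.
Take 1000 from Option G at 10.0 ; need 4000 more.
Option 26 at 13.0: take all 800 kWh ; 3200 still needed.
Option 24 (22.0): use full 2000 ; 1200 kWh to go.
Take 400 from Option 5 at 23.0 ; need 800 more.
Take 800 from Option V at 29.0 to finish.
Cost = 700×4.0 + 1000×10.0 + 800×13.0 + 2000×22.0 + 400×23.0 + 800×29.0 = 99600.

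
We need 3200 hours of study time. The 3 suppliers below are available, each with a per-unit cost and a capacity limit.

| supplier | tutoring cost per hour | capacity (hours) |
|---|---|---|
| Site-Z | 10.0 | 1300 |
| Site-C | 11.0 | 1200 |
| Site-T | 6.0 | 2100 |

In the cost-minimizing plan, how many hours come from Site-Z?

Cheapest first:
Site-T (6.0): use full 2100 → 1100 hours to go.
Take 1100 from Site-Z at 10.0 to finish.
Site-C: unused.

1100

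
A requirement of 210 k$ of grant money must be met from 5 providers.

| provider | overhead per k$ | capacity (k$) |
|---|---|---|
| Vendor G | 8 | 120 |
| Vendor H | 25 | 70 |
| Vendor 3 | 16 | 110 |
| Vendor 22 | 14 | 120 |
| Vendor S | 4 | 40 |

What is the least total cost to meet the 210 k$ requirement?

1820

Fill from the cheapest provider first.
Vendor S (4): use full 40 ; 170 k$ to go.
Take 120 from Vendor G at 8 ; need 50 more.
Vendor 22 at 14: take 50 of its 120 ; requirement met.
Vendor 3, Vendor H: unused.
Cost = 40×4 + 120×8 + 50×14 = 1820.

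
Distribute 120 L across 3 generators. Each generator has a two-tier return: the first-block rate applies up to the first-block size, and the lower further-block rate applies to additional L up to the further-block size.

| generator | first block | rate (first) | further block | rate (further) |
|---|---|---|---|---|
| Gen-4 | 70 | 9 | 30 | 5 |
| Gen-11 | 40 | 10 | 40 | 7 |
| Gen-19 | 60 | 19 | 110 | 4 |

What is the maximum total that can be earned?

Treat each block as its own option and order by rate: Gen-19/first 19 > Gen-11/first 10 > Gen-4/first 9 > Gen-11/second 7 > Gen-4/second 5 > Gen-19/second 4.
Gen-19/first (19): +60 — 60 left.
Gen-11 first at 10: fill all 40 — 20 left.
20 remain; put them into Gen-4 first at 9.
Total = 19×60 + 10×40 + 9×20 = 1720.

1720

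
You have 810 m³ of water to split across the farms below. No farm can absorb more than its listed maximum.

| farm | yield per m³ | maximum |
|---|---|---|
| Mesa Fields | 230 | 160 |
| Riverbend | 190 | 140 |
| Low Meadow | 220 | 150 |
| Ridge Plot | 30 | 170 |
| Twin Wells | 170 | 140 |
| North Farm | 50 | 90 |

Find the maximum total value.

Rank by yield per m³: Mesa Fields 230 > Low Meadow 220 > Riverbend 190 > Twin Wells 170 > North Farm 50 > Ridge Plot 30.
Give Mesa Fields 160 to hit its cap of 160 → 650 left.
Low Meadow: +150 to 150 (cap) → 500 left.
Riverbend: +140 to 140 (cap) → 360 left.
Twin Wells takes 140 to reach its cap of 140 → 220 left.
North Farm: +90 to 90 (cap) → 130 left.
Ridge Plot: +130 (room for 170) → 130. Pool exhausted.
Total = 230×160 + 190×140 + 220×150 + 30×130 + 170×140 + 50×90 = 128600.

128600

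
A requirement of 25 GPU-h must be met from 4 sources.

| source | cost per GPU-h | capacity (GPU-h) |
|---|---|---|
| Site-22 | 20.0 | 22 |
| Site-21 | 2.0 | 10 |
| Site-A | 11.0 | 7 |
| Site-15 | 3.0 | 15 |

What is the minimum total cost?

65

Cheapest first:
Site-21 (2.0): use full 10 → 15 GPU-h to go.
Site-15 at 3.0: take all 15 GPU-h → 0 still needed.
Site-A, Site-22: unused.
Cost = 10×2.0 + 15×3.0 = 65.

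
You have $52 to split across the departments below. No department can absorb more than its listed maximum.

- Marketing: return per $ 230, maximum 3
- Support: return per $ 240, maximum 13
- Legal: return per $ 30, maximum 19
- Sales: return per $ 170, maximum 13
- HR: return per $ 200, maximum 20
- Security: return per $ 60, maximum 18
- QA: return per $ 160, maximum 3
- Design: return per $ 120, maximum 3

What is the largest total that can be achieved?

10500

Order the departments by return per $: Support 240 > Marketing 230 > HR 200 > Sales 170 > QA 160 > Design 120 > Security 60 > Legal 30.
Support: +13 to 13 (cap) → 39 left.
Marketing takes 3 to reach its cap of 3 → 36 left.
Give HR 20 to hit its cap of 20 → 16 left.
Sales takes 13 to reach its cap of 13 → 3 left.
Give QA 3 to hit its cap of 3 → 0 left.
Total = 230×3 + 240×13 + 170×13 + 200×20 + 160×3 = 10500.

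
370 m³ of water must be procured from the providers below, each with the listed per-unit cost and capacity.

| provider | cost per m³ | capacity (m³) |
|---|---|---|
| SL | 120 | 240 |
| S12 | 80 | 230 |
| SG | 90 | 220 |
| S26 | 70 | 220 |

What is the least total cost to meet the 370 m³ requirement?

27400

Fill from the cheapest provider first.
S26 at 70: take all 220 m³ — 150 still needed.
S12 at 80: take 150 of its 230 — requirement met.
SG, SL: unused.
Cost = 220×70 + 150×80 = 27400.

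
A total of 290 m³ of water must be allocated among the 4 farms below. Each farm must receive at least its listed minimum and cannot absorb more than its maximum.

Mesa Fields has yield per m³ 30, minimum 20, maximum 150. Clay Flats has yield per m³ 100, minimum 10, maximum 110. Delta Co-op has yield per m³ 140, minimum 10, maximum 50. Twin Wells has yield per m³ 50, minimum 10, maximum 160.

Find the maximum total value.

Meeting every minimum uses 20+10+10+10 = 50 m³, leaving 240.
Order the farms by yield per m³: Delta Co-op 140 > Clay Flats 100 > Twin Wells 50 > Mesa Fields 30.
Delta Co-op: +40 to 50 (cap) — 200 left.
Clay Flats takes 100 more to reach its cap of 110 — 100 left.
Twin Wells: +100 (room for 150) → 110. Pool exhausted.
Total = 30×20 + 100×110 + 140×50 + 50×110 = 24100.

24100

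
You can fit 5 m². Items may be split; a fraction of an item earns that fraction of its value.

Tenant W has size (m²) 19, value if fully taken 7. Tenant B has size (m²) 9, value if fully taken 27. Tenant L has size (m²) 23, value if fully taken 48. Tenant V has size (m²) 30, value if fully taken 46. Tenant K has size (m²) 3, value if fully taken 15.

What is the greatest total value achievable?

21

Rank by value-to-size ratio: Tenant K 15/3≈5, Tenant B 27/9≈3, Tenant L 48/23≈2.09, Tenant V 46/30≈1.53, Tenant W 7/19≈0.368.
Tenant K: take in full, 3 m² for value 15 → 2 left.
Fill the last 2 m² with part of Tenant B: 2/9 of it earns 6.
Total value = 21.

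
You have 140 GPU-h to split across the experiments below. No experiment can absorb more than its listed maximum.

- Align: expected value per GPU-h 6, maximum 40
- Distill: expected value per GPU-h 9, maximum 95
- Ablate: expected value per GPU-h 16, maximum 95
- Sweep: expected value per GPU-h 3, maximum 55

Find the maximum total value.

1925

Rank by expected value per GPU-h: Ablate 16 > Distill 9 > Align 6 > Sweep 3.
Ablate takes 95 to reach its cap of 95 → 45 left.
Distill has room for 95 but only 45 remain, so it gets 45.
Total = 9×45 + 16×95 = 1925.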